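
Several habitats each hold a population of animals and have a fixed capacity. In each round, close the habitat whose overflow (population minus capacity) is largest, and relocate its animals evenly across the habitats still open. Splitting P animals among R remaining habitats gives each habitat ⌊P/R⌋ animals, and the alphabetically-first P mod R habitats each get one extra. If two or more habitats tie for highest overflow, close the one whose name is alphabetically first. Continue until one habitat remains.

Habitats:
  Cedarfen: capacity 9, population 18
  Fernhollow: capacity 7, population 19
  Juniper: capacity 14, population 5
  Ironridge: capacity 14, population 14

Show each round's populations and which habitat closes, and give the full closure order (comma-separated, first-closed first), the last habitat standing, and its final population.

Round 1: Cedarfen=18 Fernhollow=19 Ironridge=14 Juniper=5 → close Fernhollow (overflow 12)
  19÷3 = 6 each, +1 to first 1
Round 2: Cedarfen=25 Ironridge=20 Juniper=11 → close Cedarfen (overflow 16)
  25÷2 = 12 each, +1 to first 1
Round 3: Ironridge=33 Juniper=23 → close Ironridge (overflow 19)
  33÷1 = 33 each, +1 to first 0

Closure order: Fernhollow, Cedarfen, Ironridge
Last habitat: Juniper with 56 animals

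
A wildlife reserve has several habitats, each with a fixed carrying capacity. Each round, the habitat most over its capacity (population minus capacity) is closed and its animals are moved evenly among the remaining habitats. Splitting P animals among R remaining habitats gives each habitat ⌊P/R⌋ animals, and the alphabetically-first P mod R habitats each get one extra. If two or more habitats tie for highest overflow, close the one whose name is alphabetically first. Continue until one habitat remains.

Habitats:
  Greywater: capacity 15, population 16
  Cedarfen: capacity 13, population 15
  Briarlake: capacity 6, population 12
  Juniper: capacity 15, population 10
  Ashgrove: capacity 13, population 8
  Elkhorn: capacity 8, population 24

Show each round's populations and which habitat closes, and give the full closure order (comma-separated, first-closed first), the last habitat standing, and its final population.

Round 1: Ashgrove=8 Briarlake=12 Cedarfen=15 Elkhorn=24 Greywater=16 Juniper=10 → close Elkhorn (overflow 16)
  24÷5 = 4 each, +1 to first 4
Round 2: Ashgrove=13 Briarlake=17 Cedarfen=20 Greywater=21 Juniper=14 → close Briarlake (overflow 11)
  17÷4 = 4 each, +1 to first 1
Round 3: Ashgrove=18 Cedarfen=24 Greywater=25 Juniper=18 → close Cedarfen (overflow 11)
  24÷3 = 8 each, +1 to first 0
Round 4: Ashgrove=26 Greywater=33 Juniper=26 → close Greywater (overflow 18)
  33÷2 = 16 each, +1 to first 1
Round 5: Ashgrove=43 Juniper=42 → close Ashgrove (overflow 30)
  43÷1 = 43 each, +1 to first 0

Closure order: Elkhorn, Briarlake, Cedarfen, Greywater, Ashgrove
Last habitat: Juniper with 85 animals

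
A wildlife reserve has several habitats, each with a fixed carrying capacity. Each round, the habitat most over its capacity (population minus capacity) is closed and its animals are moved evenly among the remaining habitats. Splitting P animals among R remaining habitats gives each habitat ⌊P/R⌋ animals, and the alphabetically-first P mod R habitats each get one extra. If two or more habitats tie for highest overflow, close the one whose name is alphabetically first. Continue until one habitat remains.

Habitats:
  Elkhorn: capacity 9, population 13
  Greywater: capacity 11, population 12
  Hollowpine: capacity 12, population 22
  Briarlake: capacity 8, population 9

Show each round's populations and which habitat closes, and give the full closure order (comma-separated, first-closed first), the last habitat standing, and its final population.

Closure order: Hollowpine, Elkhorn, Briarlake
Last habitat: Greywater with 56 animals

Round 1: Briarlake=9 Elkhorn=13 Greywater=12 Hollowpine=22 → close Hollowpine (overflow 10)
  22÷3 = 7 each, +1 to first 1
Round 2: Briarlake=17 Elkhorn=20 Greywater=19 → close Elkhorn (overflow 11)
  20÷2 = 10 each, +1 to first 0
Round 3: Briarlake=27 Greywater=29 → close Briarlake (overflow 19)
  27÷1 = 27 each, +1 to first 0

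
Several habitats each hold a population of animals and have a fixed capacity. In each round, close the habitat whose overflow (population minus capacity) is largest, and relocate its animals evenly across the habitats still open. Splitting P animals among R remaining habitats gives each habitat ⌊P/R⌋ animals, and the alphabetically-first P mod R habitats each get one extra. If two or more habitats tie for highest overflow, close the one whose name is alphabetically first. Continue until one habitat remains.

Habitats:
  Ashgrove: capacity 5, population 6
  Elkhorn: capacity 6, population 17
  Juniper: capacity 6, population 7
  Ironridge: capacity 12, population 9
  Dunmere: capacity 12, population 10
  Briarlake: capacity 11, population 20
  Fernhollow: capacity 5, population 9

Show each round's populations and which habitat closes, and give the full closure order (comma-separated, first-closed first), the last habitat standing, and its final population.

Round 1: Ashgrove=6 Briarlake=20 Dunmere=10 Elkhorn=17 Fernhollow=9 Ironridge=9 Juniper=7 → close Elkhorn (overflow 11)
  17÷6 = 2 each, +1 to first 5
Round 2: Ashgrove=9 Briarlake=23 Dunmere=13 Fernhollow=12 Ironridge=12 Juniper=9 → close Briarlake (overflow 12)
  23÷5 = 4 each, +1 to first 3
Round 3: Ashgrove=14 Dunmere=18 Fernhollow=17 Ironridge=16 Juniper=13 → close Fernhollow (overflow 12)
  17÷4 = 4 each, +1 to first 1
Round 4: Ashgrove=19 Dunmere=22 Ironridge=20 Juniper=17 → close Ashgrove (overflow 14)
  19÷3 = 6 each, +1 to first 1
Round 5: Dunmere=29 Ironridge=26 Juniper=23 → close Dunmere (overflow 17)
  29÷2 = 14 each, +1 to first 1
Round 6: Ironridge=41 Juniper=37 → close Juniper (overflow 31)
  37÷1 = 37 each, +1 to first 0

Closure order: Elkhorn, Briarlake, Fernhollow, Ashgrove, Dunmere, Juniper
Last habitat: Ironridge with 78 animals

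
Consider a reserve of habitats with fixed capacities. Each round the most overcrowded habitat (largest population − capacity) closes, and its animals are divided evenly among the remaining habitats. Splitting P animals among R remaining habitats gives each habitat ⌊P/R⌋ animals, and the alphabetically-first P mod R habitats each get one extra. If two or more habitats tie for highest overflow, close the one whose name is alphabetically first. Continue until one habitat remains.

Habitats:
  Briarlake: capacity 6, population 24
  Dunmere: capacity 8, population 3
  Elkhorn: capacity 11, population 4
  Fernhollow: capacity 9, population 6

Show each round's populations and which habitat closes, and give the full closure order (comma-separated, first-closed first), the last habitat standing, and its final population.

Round 1: Briarlake=24 Dunmere=3 Elkhorn=4 Fernhollow=6 → close Briarlake (overflow 18)
  24÷3 = 8 each, +1 to first 0
Round 2: Dunmere=11 Elkhorn=12 Fernhollow=14 → close Fernhollow (overflow 5)
  14÷2 = 7 each, +1 to first 0
Round 3: Dunmere=18 Elkhorn=19 → close Dunmere (overflow 10)
  18÷1 = 18 each, +1 to first 0

Closure order: Briarlake, Fernhollow, Dunmere
Last habitat: Elkhorn with 37 animals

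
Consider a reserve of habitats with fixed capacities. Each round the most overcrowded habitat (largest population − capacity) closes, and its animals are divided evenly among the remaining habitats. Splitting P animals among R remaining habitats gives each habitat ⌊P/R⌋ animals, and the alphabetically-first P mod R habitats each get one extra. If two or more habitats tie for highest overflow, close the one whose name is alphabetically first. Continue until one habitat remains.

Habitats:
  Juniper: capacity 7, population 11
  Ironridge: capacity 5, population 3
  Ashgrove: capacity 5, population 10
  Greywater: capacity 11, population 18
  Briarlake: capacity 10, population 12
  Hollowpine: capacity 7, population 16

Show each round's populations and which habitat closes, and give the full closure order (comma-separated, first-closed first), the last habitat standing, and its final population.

Closure order: Hollowpine, Greywater, Ashgrove, Juniper, Briarlake
Last habitat: Ironridge with 70 animals

Round 1: Ashgrove=10 Briarlake=12 Greywater=18 Hollowpine=16 Ironridge=3 Juniper=11 → close Hollowpine (overflow 9)
  16÷5 = 3 each, +1 to first 1
Round 2: Ashgrove=14 Briarlake=15 Greywater=21 Ironridge=6 Juniper=14 → close Greywater (overflow 10)
  21÷4 = 5 each, +1 to first 1
Round 3: Ashgrove=20 Briarlake=20 Ironridge=11 Juniper=19 → close Ashgrove (overflow 15)
  20÷3 = 6 each, +1 to first 2
Round 4: Briarlake=27 Ironridge=18 Juniper=25 → close Juniper (overflow 18)
  25÷2 = 12 each, +1 to first 1
Round 5: Briarlake=40 Ironridge=30 → close Briarlake (overflow 30)
  40÷1 = 40 each, +1 to first 0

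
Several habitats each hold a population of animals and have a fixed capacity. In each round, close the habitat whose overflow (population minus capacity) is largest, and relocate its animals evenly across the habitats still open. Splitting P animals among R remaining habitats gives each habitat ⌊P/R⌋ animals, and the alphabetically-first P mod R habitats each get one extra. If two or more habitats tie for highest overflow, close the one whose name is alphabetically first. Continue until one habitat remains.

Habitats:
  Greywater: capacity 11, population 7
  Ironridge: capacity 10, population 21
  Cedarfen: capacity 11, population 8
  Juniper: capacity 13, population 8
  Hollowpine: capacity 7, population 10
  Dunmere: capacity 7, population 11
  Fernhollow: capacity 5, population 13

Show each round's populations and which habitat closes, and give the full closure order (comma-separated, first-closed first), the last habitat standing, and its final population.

Closure order: Ironridge, Fernhollow, Dunmere, Hollowpine, Cedarfen, Greywater
Last habitat: Juniper with 78 animals

Round 1: Cedarfen=8 Dunmere=11 Fernhollow=13 Greywater=7 Hollowpine=10 Ironridge=21 Juniper=8 → close Ironridge (overflow 11)
  21÷6 = 3 each, +1 to first 3
Round 2: Cedarfen=12 Dunmere=15 Fernhollow=17 Greywater=10 Hollowpine=13 Juniper=11 → close Fernhollow (overflow 12)
  17÷5 = 3 each, +1 to first 2
Round 3: Cedarfen=16 Dunmere=19 Greywater=13 Hollowpine=16 Juniper=14 → close Dunmere (overflow 12)
  19÷4 = 4 each, +1 to first 3
Round 4: Cedarfen=21 Greywater=18 Hollowpine=21 Juniper=18 → close Hollowpine (overflow 14)
  21÷3 = 7 each, +1 to first 0
Round 5: Cedarfen=28 Greywater=25 Juniper=25 → close Cedarfen (overflow 17)
  28÷2 = 14 each, +1 to first 0
Round 6: Greywater=39 Juniper=39 → close Greywater (overflow 28)
  39÷1 = 39 each, +1 to first 0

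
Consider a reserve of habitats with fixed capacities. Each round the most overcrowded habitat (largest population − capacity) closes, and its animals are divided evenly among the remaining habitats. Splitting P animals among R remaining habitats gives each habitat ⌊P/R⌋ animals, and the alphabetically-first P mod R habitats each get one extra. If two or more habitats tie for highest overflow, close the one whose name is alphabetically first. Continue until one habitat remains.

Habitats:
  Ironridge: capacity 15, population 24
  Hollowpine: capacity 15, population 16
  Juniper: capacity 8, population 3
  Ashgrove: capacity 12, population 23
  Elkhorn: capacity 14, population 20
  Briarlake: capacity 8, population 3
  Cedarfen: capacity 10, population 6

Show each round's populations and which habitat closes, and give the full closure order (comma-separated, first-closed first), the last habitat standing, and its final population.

Round 1: Ashgrove=23 Briarlake=3 Cedarfen=6 Elkhorn=20 Hollowpine=16 Ironridge=24 Juniper=3 → close Ashgrove (overflow 11)
  23÷6 = 3 each, +1 to first 5
Round 2: Briarlake=7 Cedarfen=10 Elkhorn=24 Hollowpine=20 Ironridge=28 Juniper=6 → close Ironridge (overflow 13)
  28÷5 = 5 each, +1 to first 3
Round 3: Briarlake=13 Cedarfen=16 Elkhorn=30 Hollowpine=25 Juniper=11 → close Elkhorn (overflow 16)
  30÷4 = 7 each, +1 to first 2
Round 4: Briarlake=21 Cedarfen=24 Hollowpine=32 Juniper=18 → close Hollowpine (overflow 17)
  32÷3 = 10 each, +1 to first 2
Round 5: Briarlake=32 Cedarfen=35 Juniper=28 → close Cedarfen (overflow 25)
  35÷2 = 17 each, +1 to first 1
Round 6: Briarlake=50 Juniper=45 → close Briarlake (overflow 42)
  50÷1 = 50 each, +1 to first 0

Closure order: Ashgrove, Ironridge, Elkhorn, Hollowpine, Cedarfen, Briarlake
Last habitat: Juniper with 95 animals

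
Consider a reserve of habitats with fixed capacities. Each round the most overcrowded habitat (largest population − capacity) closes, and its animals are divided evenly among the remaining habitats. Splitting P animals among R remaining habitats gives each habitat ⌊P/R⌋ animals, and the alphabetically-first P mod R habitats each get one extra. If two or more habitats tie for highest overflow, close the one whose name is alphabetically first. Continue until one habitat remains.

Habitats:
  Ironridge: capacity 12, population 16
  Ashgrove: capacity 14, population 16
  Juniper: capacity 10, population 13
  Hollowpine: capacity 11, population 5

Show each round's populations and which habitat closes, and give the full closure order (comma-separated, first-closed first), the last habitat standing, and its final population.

Round 1: Ashgrove=16 Hollowpine=5 Ironridge=16 Juniper=13 → close Ironridge (overflow 4)
  16÷3 = 5 each, +1 to first 1
Round 2: Ashgrove=22 Hollowpine=10 Juniper=18 → close Ashgrove (overflow 8)
  22÷2 = 11 each, +1 to first 0
Round 3: Hollowpine=21 Juniper=29 → close Juniper (overflow 19)
  29÷1 = 29 each, +1 to first 0

Closure order: Ironridge, Ashgrove, Juniper
Last habitat: Hollowpine with 50 animals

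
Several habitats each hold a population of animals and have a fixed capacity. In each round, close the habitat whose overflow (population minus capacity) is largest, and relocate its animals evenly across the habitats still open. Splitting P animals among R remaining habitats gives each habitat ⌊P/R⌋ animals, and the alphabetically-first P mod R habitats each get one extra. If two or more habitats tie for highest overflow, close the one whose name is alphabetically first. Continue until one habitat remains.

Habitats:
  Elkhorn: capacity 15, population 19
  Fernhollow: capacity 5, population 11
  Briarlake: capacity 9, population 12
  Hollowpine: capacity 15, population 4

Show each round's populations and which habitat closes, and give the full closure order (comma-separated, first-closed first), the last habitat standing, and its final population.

Closure order: Fernhollow, Elkhorn, Briarlake
Last habitat: Hollowpine with 46 animals

Round 1: Briarlake=12 Elkhorn=19 Fernhollow=11 Hollowpine=4 → close Fernhollow (overflow 6)
  11÷3 = 3 each, +1 to first 2
Round 2: Briarlake=16 Elkhorn=23 Hollowpine=7 → close Elkhorn (overflow 8)
  23÷2 = 11 each, +1 to first 1
Round 3: Briarlake=28 Hollowpine=18 → close Briarlake (overflow 19)
  28÷1 = 28 each, +1 to first 0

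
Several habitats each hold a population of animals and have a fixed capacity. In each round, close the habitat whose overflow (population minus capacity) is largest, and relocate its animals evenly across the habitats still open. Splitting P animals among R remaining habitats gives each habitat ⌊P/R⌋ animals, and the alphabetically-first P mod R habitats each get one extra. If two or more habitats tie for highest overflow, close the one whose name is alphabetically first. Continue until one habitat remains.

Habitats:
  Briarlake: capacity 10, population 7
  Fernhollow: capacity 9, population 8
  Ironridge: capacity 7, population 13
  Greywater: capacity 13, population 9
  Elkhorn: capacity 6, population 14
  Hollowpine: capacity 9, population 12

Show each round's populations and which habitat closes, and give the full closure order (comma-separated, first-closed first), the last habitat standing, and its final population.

Closure order: Elkhorn, Ironridge, Hollowpine, Fernhollow, Briarlake
Last habitat: Greywater with 63 animals

Round 1: Briarlake=7 Elkhorn=14 Fernhollow=8 Greywater=9 Hollowpine=12 Ironridge=13 → close Elkhorn (overflow 8)
  14÷5 = 2 each, +1 to first 4
Round 2: Briarlake=10 Fernhollow=11 Greywater=12 Hollowpine=15 Ironridge=15 → close Ironridge (overflow 8)
  15÷4 = 3 each, +1 to first 3
Round 3: Briarlake=14 Fernhollow=15 Greywater=16 Hollowpine=18 → close Hollowpine (overflow 9)
  18÷3 = 6 each, +1 to first 0
Round 4: Briarlake=20 Fernhollow=21 Greywater=22 → close Fernhollow (overflow 12)
  21÷2 = 10 each, +1 to first 1
Round 5: Briarlake=31 Greywater=32 → close Briarlake (overflow 21)
  31÷1 = 31 each, +1 to first 0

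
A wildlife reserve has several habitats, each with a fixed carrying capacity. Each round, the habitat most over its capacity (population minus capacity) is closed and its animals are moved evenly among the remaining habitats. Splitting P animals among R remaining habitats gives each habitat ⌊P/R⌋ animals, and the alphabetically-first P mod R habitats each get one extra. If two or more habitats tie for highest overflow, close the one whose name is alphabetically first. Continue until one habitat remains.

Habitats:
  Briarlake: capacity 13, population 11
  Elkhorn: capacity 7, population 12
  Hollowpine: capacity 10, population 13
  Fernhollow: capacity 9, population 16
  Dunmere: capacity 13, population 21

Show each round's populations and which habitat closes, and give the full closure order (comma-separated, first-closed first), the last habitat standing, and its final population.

Closure order: Dunmere, Fernhollow, Elkhorn, Hollowpine
Last habitat: Briarlake with 73 animals

Round 1: Briarlake=11 Dunmere=21 Elkhorn=12 Fernhollow=16 Hollowpine=13 → close Dunmere (overflow 8)
  21÷4 = 5 each, +1 to first 1
Round 2: Briarlake=17 Elkhorn=17 Fernhollow=21 Hollowpine=18 → close Fernhollow (overflow 12)
  21÷3 = 7 each, +1 to first 0
Round 3: Briarlake=24 Elkhorn=24 Hollowpine=25 → close Elkhorn (overflow 17)
  24÷2 = 12 each, +1 to first 0
Round 4: Briarlake=36 Hollowpine=37 → close Hollowpine (overflow 27)
  37÷1 = 37 each, +1 to first 0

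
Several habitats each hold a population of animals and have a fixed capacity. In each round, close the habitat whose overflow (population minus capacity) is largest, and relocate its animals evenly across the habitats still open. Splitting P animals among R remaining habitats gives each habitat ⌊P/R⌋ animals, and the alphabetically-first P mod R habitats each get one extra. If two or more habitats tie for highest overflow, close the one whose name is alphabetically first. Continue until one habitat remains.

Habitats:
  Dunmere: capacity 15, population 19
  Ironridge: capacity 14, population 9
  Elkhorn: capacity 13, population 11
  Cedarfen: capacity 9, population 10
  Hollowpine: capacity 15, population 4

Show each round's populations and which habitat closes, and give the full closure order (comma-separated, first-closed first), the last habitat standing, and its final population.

Closure order: Dunmere, Cedarfen, Elkhorn, Ironridge
Last habitat: Hollowpine with 53 animals

Round 1: Cedarfen=10 Dunmere=19 Elkhorn=11 Hollowpine=4 Ironridge=9 → close Dunmere (overflow 4)
  19÷4 = 4 each, +1 to first 3
Round 2: Cedarfen=15 Elkhorn=16 Hollowpine=9 Ironridge=13 → close Cedarfen (overflow 6)
  15÷3 = 5 each, +1 to first 0
Round 3: Elkhorn=21 Hollowpine=14 Ironridge=18 → close Elkhorn (overflow 8)
  21÷2 = 10 each, +1 to first 1
Round 4: Hollowpine=25 Ironridge=28 → close Ironridge (overflow 14)
  28÷1 = 28 each, +1 to first 0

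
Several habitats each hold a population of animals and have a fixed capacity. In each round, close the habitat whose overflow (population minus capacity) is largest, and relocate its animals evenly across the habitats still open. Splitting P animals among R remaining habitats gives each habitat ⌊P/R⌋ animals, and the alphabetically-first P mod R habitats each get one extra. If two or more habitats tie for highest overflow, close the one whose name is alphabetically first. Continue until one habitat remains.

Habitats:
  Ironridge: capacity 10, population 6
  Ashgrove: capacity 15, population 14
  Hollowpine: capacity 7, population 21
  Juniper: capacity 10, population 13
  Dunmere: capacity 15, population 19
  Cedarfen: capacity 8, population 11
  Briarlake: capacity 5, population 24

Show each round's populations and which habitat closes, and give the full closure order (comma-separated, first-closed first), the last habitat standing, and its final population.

Closure order: Briarlake, Hollowpine, Dunmere, Cedarfen, Juniper, Ashgrove
Last habitat: Ironridge with 108 animals

Round 1: Ashgrove=14 Briarlake=24 Cedarfen=11 Dunmere=19 Hollowpine=21 Ironridge=6 Juniper=13 → close Briarlake (overflow 19)
  24÷6 = 4 each, +1 to first 0
Round 2: Ashgrove=18 Cedarfen=15 Dunmere=23 Hollowpine=25 Ironridge=10 Juniper=17 → close Hollowpine (overflow 18)
  25÷5 = 5 each, +1 to first 0
Round 3: Ashgrove=23 Cedarfen=20 Dunmere=28 Ironridge=15 Juniper=22 → close Dunmere (overflow 13)
  28÷4 = 7 each, +1 to first 0
Round 4: Ashgrove=30 Cedarfen=27 Ironridge=22 Juniper=29 → close Cedarfen (overflow 19)
  27÷3 = 9 each, +1 to first 0
Round 5: Ashgrove=39 Ironridge=31 Juniper=38 → close Juniper (overflow 28)
  38÷2 = 19 each, +1 to first 0
Round 6: Ashgrove=58 Ironridge=50 → close Ashgrove (overflow 43)
  58÷1 = 58 each, +1 to first 0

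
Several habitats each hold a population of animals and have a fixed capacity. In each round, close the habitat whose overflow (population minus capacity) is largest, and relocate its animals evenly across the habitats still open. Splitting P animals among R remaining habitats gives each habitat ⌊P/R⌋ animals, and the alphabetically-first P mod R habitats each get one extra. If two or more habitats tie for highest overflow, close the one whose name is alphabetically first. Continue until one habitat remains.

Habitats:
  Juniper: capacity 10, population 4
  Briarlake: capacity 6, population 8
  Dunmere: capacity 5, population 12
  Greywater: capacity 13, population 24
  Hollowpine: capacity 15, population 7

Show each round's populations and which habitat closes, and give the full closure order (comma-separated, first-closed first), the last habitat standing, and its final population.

Round 1: Briarlake=8 Dunmere=12 Greywater=24 Hollowpine=7 Juniper=4 → close Greywater (overflow 11)
  24÷4 = 6 each, +1 to first 0
Round 2: Briarlake=14 Dunmere=18 Hollowpine=13 Juniper=10 → close Dunmere (overflow 13)
  18÷3 = 6 each, +1 to first 0
Round 3: Briarlake=20 Hollowpine=19 Juniper=16 → close Briarlake (overflow 14)
  20÷2 = 10 each, +1 to first 0
Round 4: Hollowpine=29 Juniper=26 → close Juniper (overflow 16)
  26÷1 = 26 each, +1 to first 0

Closure order: Greywater, Dunmere, Briarlake, Juniper
Last habitat: Hollowpine with 55 animals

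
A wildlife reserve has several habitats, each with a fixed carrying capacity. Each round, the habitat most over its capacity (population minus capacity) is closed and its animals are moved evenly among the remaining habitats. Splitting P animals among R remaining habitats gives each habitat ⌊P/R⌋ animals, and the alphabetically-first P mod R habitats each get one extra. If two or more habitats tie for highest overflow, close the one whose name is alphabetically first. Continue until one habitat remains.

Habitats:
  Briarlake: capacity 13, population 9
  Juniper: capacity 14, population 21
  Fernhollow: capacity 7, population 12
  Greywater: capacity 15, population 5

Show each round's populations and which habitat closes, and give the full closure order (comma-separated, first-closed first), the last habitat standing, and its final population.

Round 1: Briarlake=9 Fernhollow=12 Greywater=5 Juniper=21 → close Juniper (overflow 7)
  21÷3 = 7 each, +1 to first 0
Round 2: Briarlake=16 Fernhollow=19 Greywater=12 → close Fernhollow (overflow 12)
  19÷2 = 9 each, +1 to first 1
Round 3: Briarlake=26 Greywater=21 → close Briarlake (overflow 13)
  26÷1 = 26 each, +1 to first 0

Closure order: Juniper, Fernhollow, Briarlake
Last habitat: Greywater with 47 animals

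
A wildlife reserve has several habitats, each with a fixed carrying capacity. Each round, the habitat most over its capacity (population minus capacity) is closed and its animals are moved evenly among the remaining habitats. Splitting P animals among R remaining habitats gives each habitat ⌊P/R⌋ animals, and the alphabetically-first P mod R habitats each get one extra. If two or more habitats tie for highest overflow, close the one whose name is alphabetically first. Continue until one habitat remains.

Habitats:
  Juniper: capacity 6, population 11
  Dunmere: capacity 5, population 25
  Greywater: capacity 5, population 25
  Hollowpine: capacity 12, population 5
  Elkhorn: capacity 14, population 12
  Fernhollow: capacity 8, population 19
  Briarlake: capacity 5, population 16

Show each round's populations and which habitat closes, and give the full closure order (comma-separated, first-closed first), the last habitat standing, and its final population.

Round 1: Briarlake=16 Dunmere=25 Elkhorn=12 Fernhollow=19 Greywater=25 Hollowpine=5 Juniper=11 → close Dunmere (overflow 20)
  25÷6 = 4 each, +1 to first 1
Round 2: Briarlake=21 Elkhorn=16 Fernhollow=23 Greywater=29 Hollowpine=9 Juniper=15 → close Greywater (overflow 24)
  29÷5 = 5 each, +1 to first 4
Round 3: Briarlake=27 Elkhorn=22 Fernhollow=29 Hollowpine=15 Juniper=20 → close Briarlake (overflow 22)
  27÷4 = 6 each, +1 to first 3
Round 4: Elkhorn=29 Fernhollow=36 Hollowpine=22 Juniper=26 → close Fernhollow (overflow 28)
  36÷3 = 12 each, +1 to first 0
Round 5: Elkhorn=41 Hollowpine=34 Juniper=38 → close Juniper (overflow 32)
  38÷2 = 19 each, +1 to first 0
Round 6: Elkhorn=60 Hollowpine=53 → close Elkhorn (overflow 46)
  60÷1 = 60 each, +1 to first 0

Closure order: Dunmere, Greywater, Briarlake, Fernhollow, Juniper, Elkhorn
Last habitat: Hollowpine with 113 animals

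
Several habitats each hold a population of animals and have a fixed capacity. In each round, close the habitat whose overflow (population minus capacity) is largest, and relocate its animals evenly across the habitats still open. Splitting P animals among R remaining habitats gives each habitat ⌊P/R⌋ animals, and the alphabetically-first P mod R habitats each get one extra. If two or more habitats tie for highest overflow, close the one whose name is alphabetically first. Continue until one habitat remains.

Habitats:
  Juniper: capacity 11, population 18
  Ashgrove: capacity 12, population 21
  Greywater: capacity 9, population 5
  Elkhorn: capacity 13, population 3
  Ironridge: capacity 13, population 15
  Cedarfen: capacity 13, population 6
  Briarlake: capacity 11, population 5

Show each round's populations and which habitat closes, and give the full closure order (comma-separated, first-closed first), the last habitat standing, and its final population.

Closure order: Ashgrove, Juniper, Ironridge, Briarlake, Cedarfen, Greywater
Last habitat: Elkhorn with 73 animals

Round 1: Ashgrove=21 Briarlake=5 Cedarfen=6 Elkhorn=3 Greywater=5 Ironridge=15 Juniper=18 → close Ashgrove (overflow 9)
  21÷6 = 3 each, +1 to first 3
Round 2: Briarlake=9 Cedarfen=10 Elkhorn=7 Greywater=8 Ironridge=18 Juniper=21 → close Juniper (overflow 10)
  21÷5 = 4 each, +1 to first 1
Round 3: Briarlake=14 Cedarfen=14 Elkhorn=11 Greywater=12 Ironridge=22 → close Ironridge (overflow 9)
  22÷4 = 5 each, +1 to first 2
Round 4: Briarlake=20 Cedarfen=20 Elkhorn=16 Greywater=17 → close Briarlake (overflow 9)
  20÷3 = 6 each, +1 to first 2
Round 5: Cedarfen=27 Elkhorn=23 Greywater=23 → close Cedarfen (overflow 14)
  27÷2 = 13 each, +1 to first 1
Round 6: Elkhorn=37 Greywater=36 → close Greywater (overflow 27)
  36÷1 = 36 each, +1 to first 0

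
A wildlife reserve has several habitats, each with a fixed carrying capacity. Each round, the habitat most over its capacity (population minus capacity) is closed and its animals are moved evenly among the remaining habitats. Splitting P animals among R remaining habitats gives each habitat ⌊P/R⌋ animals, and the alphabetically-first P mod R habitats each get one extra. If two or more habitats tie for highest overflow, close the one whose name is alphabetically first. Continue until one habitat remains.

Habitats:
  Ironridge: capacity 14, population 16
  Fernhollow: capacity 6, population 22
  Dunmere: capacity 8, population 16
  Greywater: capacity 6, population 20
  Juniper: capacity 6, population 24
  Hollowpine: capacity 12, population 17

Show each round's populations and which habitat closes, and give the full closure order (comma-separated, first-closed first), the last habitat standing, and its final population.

Closure order: Juniper, Fernhollow, Greywater, Dunmere, Hollowpine
Last habitat: Ironridge with 115 animals

Round 1: Dunmere=16 Fernhollow=22 Greywater=20 Hollowpine=17 Ironridge=16 Juniper=24 → close Juniper (overflow 18)
  24÷5 = 4 each, +1 to first 4
Round 2: Dunmere=21 Fernhollow=27 Greywater=25 Hollowpine=22 Ironridge=20 → close Fernhollow (overflow 21)
  27÷4 = 6 each, +1 to first 3
Round 3: Dunmere=28 Greywater=32 Hollowpine=29 Ironridge=26 → close Greywater (overflow 26)
  32÷3 = 10 each, +1 to first 2
Round 4: Dunmere=39 Hollowpine=40 Ironridge=36 → close Dunmere (overflow 31)
  39÷2 = 19 each, +1 to first 1
Round 5: Hollowpine=60 Ironridge=55 → close Hollowpine (overflow 48)
  60÷1 = 60 each, +1 to first 0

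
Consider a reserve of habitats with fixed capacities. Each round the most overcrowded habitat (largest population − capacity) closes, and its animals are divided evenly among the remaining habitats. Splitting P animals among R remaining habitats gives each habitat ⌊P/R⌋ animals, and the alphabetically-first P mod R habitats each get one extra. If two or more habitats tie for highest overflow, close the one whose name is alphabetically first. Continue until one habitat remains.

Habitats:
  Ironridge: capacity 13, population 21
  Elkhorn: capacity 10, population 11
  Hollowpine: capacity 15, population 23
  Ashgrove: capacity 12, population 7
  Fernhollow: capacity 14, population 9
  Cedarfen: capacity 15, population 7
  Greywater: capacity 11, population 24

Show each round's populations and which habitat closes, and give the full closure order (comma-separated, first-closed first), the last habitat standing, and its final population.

Round 1: Ashgrove=7 Cedarfen=7 Elkhorn=11 Fernhollow=9 Greywater=24 Hollowpine=23 Ironridge=21 → close Greywater (overflow 13)
  24÷6 = 4 each, +1 to first 0
Round 2: Ashgrove=11 Cedarfen=11 Elkhorn=15 Fernhollow=13 Hollowpine=27 Ironridge=25 → close Hollowpine (overflow 12)
  27÷5 = 5 each, +1 to first 2
Round 3: Ashgrove=17 Cedarfen=17 Elkhorn=20 Fernhollow=18 Ironridge=30 → close Ironridge (overflow 17)
  30÷4 = 7 each, +1 to first 2
Round 4: Ashgrove=25 Cedarfen=25 Elkhorn=27 Fernhollow=25 → close Elkhorn (overflow 17)
  27÷3 = 9 each, +1 to first 0
Round 5: Ashgrove=34 Cedarfen=34 Fernhollow=34 → close Ashgrove (overflow 22)
  34÷2 = 17 each, +1 to first 0
Round 6: Cedarfen=51 Fernhollow=51 → close Fernhollow (overflow 37)
  51÷1 = 51 each, +1 to first 0

Closure order: Greywater, Hollowpine, Ironridge, Elkhorn, Ashgrove, Fernhollow
Last habitat: Cedarfen with 102 animals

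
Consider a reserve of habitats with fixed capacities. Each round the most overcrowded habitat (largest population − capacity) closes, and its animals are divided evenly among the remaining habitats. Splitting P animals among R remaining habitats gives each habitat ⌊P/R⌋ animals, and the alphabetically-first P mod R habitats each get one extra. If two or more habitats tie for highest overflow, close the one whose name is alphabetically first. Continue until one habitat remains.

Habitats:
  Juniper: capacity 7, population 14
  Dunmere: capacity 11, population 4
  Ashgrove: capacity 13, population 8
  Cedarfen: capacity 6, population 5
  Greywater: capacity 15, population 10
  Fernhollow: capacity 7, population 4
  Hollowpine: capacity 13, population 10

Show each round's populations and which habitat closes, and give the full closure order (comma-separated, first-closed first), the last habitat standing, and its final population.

Round 1: Ashgrove=8 Cedarfen=5 Dunmere=4 Fernhollow=4 Greywater=10 Hollowpine=10 Juniper=14 → close Juniper (overflow 7)
  14÷6 = 2 each, +1 to first 2
Round 2: Ashgrove=11 Cedarfen=8 Dunmere=6 Fernhollow=6 Greywater=12 Hollowpine=12 → close Cedarfen (overflow 2)
  8÷5 = 1 each, +1 to first 3
Round 3: Ashgrove=13 Dunmere=8 Fernhollow=8 Greywater=13 Hollowpine=13 → close Fernhollow (overflow 1)
  8÷4 = 2 each, +1 to first 0
Round 4: Ashgrove=15 Dunmere=10 Greywater=15 Hollowpine=15 → close Ashgrove (overflow 2)
  15÷3 = 5 each, +1 to first 0
Round 5: Dunmere=15 Greywater=20 Hollowpine=20 → close Hollowpine (overflow 7)
  20÷2 = 10 each, +1 to first 0
Round 6: Dunmere=25 Greywater=30 → close Greywater (overflow 15)
  30÷1 = 30 each, +1 to first 0

Closure order: Juniper, Cedarfen, Fernhollow, Ashgrove, Hollowpine, Greywater
Last habitat: Dunmere with 55 animals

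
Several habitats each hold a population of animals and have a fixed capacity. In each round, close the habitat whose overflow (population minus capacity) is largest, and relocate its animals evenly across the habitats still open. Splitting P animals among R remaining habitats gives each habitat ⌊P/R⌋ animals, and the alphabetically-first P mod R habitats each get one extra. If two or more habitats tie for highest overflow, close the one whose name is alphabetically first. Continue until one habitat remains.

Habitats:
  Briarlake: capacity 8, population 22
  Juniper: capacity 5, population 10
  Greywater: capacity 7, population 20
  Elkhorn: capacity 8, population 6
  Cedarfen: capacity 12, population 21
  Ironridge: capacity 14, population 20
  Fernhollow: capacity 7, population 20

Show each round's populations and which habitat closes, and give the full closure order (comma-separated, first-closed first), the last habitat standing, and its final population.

Round 1: Briarlake=22 Cedarfen=21 Elkhorn=6 Fernhollow=20 Greywater=20 Ironridge=20 Juniper=10 → close Briarlake (overflow 14)
  22÷6 = 3 each, +1 to first 4
Round 2: Cedarfen=25 Elkhorn=10 Fernhollow=24 Greywater=24 Ironridge=23 Juniper=13 → close Fernhollow (overflow 17)
  24÷5 = 4 each, +1 to first 4
Round 3: Cedarfen=30 Elkhorn=15 Greywater=29 Ironridge=28 Juniper=17 → close Greywater (overflow 22)
  29÷4 = 7 each, +1 to first 1
Round 4: Cedarfen=38 Elkhorn=22 Ironridge=35 Juniper=24 → close Cedarfen (overflow 26)
  38÷3 = 12 each, +1 to first 2
Round 5: Elkhorn=35 Ironridge=48 Juniper=36 → close Ironridge (overflow 34)
  48÷2 = 24 each, +1 to first 0
Round 6: Elkhorn=59 Juniper=60 → close Juniper (overflow 55)
  60÷1 = 60 each, +1 to first 0

Closure order: Briarlake, Fernhollow, Greywater, Cedarfen, Ironridge, Juniper
Last habitat: Elkhorn with 119 animals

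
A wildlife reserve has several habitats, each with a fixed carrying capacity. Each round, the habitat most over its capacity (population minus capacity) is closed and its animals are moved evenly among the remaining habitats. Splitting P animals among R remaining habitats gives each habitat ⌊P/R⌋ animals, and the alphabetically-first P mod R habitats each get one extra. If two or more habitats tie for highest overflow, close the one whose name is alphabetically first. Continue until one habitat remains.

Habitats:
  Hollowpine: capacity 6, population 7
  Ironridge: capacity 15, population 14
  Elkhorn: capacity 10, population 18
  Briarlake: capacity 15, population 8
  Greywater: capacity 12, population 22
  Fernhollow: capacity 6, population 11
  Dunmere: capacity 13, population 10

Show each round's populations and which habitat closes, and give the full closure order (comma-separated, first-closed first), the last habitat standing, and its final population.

Closure order: Greywater, Elkhorn, Fernhollow, Hollowpine, Dunmere, Ironridge
Last habitat: Briarlake with 90 animals

Round 1: Briarlake=8 Dunmere=10 Elkhorn=18 Fernhollow=11 Greywater=22 Hollowpine=7 Ironridge=14 → close Greywater (overflow 10)
  22÷6 = 3 each, +1 to first 4
Round 2: Briarlake=12 Dunmere=14 Elkhorn=22 Fernhollow=15 Hollowpine=10 Ironridge=17 → close Elkhorn (overflow 12)
  22÷5 = 4 each, +1 to first 2
Round 3: Briarlake=17 Dunmere=19 Fernhollow=19 Hollowpine=14 Ironridge=21 → close Fernhollow (overflow 13)
  19÷4 = 4 each, +1 to first 3
Round 4: Briarlake=22 Dunmere=24 Hollowpine=19 Ironridge=25 → close Hollowpine (overflow 13)
  19÷3 = 6 each, +1 to first 1
Round 5: Briarlake=29 Dunmere=30 Ironridge=31 → close Dunmere (overflow 17)
  30÷2 = 15 each, +1 to first 0
Round 6: Briarlake=44 Ironridge=46 → close Ironridge (overflow 31)
  46÷1 = 46 each, +1 to first 0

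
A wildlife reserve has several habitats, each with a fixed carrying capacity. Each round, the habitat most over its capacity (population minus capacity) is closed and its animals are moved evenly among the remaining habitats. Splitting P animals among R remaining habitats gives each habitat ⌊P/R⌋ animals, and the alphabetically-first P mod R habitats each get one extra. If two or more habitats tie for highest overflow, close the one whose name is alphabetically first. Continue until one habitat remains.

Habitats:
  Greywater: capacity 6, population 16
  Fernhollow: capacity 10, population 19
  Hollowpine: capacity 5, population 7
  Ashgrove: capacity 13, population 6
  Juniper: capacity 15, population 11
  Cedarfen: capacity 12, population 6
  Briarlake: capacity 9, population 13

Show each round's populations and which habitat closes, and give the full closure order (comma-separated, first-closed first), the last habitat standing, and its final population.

Round 1: Ashgrove=6 Briarlake=13 Cedarfen=6 Fernhollow=19 Greywater=16 Hollowpine=7 Juniper=11 → close Greywater (overflow 10)
  16÷6 = 2 each, +1 to first 4
Round 2: Ashgrove=9 Briarlake=16 Cedarfen=9 Fernhollow=22 Hollowpine=9 Juniper=13 → close Fernhollow (overflow 12)
  22÷5 = 4 each, +1 to first 2
Round 3: Ashgrove=14 Briarlake=21 Cedarfen=13 Hollowpine=13 Juniper=17 → close Briarlake (overflow 12)
  21÷4 = 5 each, +1 to first 1
Round 4: Ashgrove=20 Cedarfen=18 Hollowpine=18 Juniper=22 → close Hollowpine (overflow 13)
  18÷3 = 6 each, +1 to first 0
Round 5: Ashgrove=26 Cedarfen=24 Juniper=28 → close Ashgrove (overflow 13)
  26÷2 = 13 each, +1 to first 0
Round 6: Cedarfen=37 Juniper=41 → close Juniper (overflow 26)
  41÷1 = 41 each, +1 to first 0

Closure order: Greywater, Fernhollow, Briarlake, Hollowpine, Ashgrove, Juniper
Last habitat: Cedarfen with 78 animals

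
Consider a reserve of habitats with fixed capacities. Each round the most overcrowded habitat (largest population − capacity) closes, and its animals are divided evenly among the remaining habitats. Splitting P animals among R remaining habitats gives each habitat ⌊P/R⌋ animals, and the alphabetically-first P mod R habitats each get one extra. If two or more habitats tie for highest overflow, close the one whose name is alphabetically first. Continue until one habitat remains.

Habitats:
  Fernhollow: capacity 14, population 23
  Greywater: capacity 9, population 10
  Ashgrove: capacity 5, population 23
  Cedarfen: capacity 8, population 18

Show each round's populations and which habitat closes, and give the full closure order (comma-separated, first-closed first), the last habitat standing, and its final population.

Round 1: Ashgrove=23 Cedarfen=18 Fernhollow=23 Greywater=10 → close Ashgrove (overflow 18)
  23÷3 = 7 each, +1 to first 2
Round 2: Cedarfen=26 Fernhollow=31 Greywater=17 → close Cedarfen (overflow 18)
  26÷2 = 13 each, +1 to first 0
Round 3: Fernhollow=44 Greywater=30 → close Fernhollow (overflow 30)
  44÷1 = 44 each, +1 to first 0

Closure order: Ashgrove, Cedarfen, Fernhollow
Last habitat: Greywater with 74 animals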